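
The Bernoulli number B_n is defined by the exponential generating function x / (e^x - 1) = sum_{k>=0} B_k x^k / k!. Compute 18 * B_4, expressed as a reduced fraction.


Bernoulli numbers can also be computed recursively via B_0 = 1 and sum_{j=0}^{m} C(m+1, j) B_j = 0 for m >= 1. Odd-index Bernoulli numbers vanish for k >= 3.
Computing B_4 = -1/30, so 18 * B_4 = 18 * -1/30 = -3/5.

-3/5


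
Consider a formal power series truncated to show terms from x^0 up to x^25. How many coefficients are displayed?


From x^0 to x^25 inclusive, the count is 25 - 0 + 1 = 26.

26


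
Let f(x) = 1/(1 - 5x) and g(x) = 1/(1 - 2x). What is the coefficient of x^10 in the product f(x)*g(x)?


The coefficient of x^n in f*g is the Cauchy product: sum_{k=0}^{n} a^k * b^(n-k).
With a=5, b=2, n=10:
sum_{k=0}^{10} 5^k * 2^(10-k)
= 16275359

16275359


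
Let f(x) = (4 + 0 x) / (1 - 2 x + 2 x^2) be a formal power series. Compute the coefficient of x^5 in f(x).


Write f(x) = sum_{k>=0} a_k x^k. Multiplying both sides by 1 - 2 x + 2 x^2 gives
(1 - 2 x + 2 x^2) sum_{k>=0} a_k x^k = 4 + 0 x.
Matching coefficients:
 x^0: a_0 = 4
 x^1: a_1 - 2 a_0 = 0  =>  a_1 = 2*4 + 0 = 8
 x^k (k >= 2): a_k = 2 a_{k-1} - 2 a_{k-2}.
Iterating: a_2 = 8, a_3 = 0, a_4 = -16, a_5 = -32.
So the coefficient of x^5 is -32.

-32


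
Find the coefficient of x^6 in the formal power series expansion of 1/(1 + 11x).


Write 1/(1 + c x) = 1/(1 - (-c) x) and apply the geometric-series identity
1/(1 - y) = sum_{k>=0} y^k to get 1/(1 + c x) = sum_{k>=0} (-c)^k x^k.
So the coefficient of x^k is (-c)^k = (-1)^k * c^k.
Here c = 11 and k = 6:
(-11)^6 = 1 * 1771561 = 1771561

1771561


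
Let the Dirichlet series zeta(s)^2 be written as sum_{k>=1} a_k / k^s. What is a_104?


The Dirichlet convolution of the constant function 1 with itself gives (1 * 1)(k) = sum_{d | k} 1 = d(k), the number of positive divisors of k.
Since zeta(s) = sum_{k>=1} 1/k^s, we have zeta(s)^2 = sum_{k>=1} d(k)/k^s, so a_k = d(k).
For k = 104: the divisors are 1, 2, 4, 8, 13, 26, 52, 104.
Count = 8.

8


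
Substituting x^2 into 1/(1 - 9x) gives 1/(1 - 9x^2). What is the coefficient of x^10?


The coefficient of x^(2m) in 1/(1 - 9x^2) is 9^m.
With n = 10 = 2*5, the coefficient is 9^5 = 59049.

59049


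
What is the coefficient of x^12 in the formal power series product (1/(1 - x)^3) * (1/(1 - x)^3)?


Combine the factors: (1/(1 - x)^3) * (1/(1 - x)^3) = 1/(1 - x)^6.
Then use 1/(1 - x)^r = sum_{k>=0} C(k + r - 1, r - 1) x^k with r = 6 and k = 12:
C(17, 5) = 6188.

6188


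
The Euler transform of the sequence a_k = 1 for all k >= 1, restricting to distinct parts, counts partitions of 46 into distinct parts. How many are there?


Partitions of 46 into distinct parts can be computed via generating function.
Product (1+x)(1+x^2)(1+x^3)...
The coefficient of x^46 = 2304

2304


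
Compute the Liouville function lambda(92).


The Liouville function is lambda(k) = (-1)^Omega(k), where Omega(k) counts the prime factors of k with multiplicity.
Factoring: 92 = 2 * 2 * 23, so Omega(92) = 3.
lambda(92) = (-1)^3 = -1.

-1


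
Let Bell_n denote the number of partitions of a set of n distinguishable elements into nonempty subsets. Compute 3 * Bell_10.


Bell_10 can be computed from the Bell triangle or from Dobinski's identity Bell_n = (1/e) * sum_{k>=0} k^n / k!.
Computing Bell_10 = 115975.
Then 3 * 115975 = 347925.

347925


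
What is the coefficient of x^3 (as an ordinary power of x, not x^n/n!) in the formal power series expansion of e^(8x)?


The exponential series is e^y = sum_{k>=0} y^k / k!. Substituting y = 8x gives
e^(8x) = sum_{k>=0} 8^k x^k / k!.
So the coefficient of x^n is a^n/n! with a = 8, n = 3:
8^3 / 3! = 512/6 = 256/3

256/3


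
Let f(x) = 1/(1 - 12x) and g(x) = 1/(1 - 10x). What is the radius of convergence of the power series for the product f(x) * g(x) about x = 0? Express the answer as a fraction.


The radius of 1/(1 - 12x) is 1/12 (nearest singularity at x = 1/12), and the radius of 1/(1 - 10x) is 1/10.
The product f(x)*g(x) = 1/((1 - 12x)(1 - 10x)) has singularities at both 1/12 and 1/10, so its radius of convergence is the distance to the nearest one:
min(1/12, 1/10) = 1/12.

1/12


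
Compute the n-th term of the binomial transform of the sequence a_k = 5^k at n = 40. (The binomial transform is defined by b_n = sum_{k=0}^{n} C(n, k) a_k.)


With a_k = 5^k, b_n = sum_{k=0}^{n} C(n, k) 5^k = (1 + 5)^n by the binomial theorem.
For n = 40: (1 + 5)^40 = 6^40 = 13367494538843734067838845976576.

13367494538843734067838845976576


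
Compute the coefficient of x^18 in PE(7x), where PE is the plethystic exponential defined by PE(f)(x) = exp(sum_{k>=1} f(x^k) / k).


With f(x) = 7x, the exponent is sum_{k>=1} 7 x^k / k = 7 * (-ln(1 - x)). Exponentiating:
PE(7x) = exp(-7 ln(1 - x)) = 1/(1 - x)^7.
By the negative binomial expansion, [x^n] 1/(1 - x)^7 = C(n + 6, 6).
For n = 18: C(24, 6) = 134596.

134596


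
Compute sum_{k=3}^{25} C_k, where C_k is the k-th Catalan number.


C_3 through C_25: 5, 14, 42, 132, 429, 1430, 4862, 16796, 58786, 208012, 742900, 2674440, 9694845, 35357670, 129644790, 477638700, 1767263190, 6564120420, 24466267020, 91482563640, 343059613650, 1289904147324, 4861946401452
Sum = 5 + 14 + 42 + 132 + 429 + 1430 + 4862 + 16796 + 58786 + 208012 + 742900 + 2674440 + 9694845 + 35357670 + 129644790 + 477638700 + 1767263190 + 6564120420 + 24466267020 + 91482563640 + 343059613650 + 1289904147324 + 4861946401452
= 6619846420549

6619846420549


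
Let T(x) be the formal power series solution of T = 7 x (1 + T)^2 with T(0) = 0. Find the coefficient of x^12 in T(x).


Apply the Lagrange inversion formula: if T = 7 x * phi(T) with phi(t) = (1 + t)^2, then [x^n] T = 7^n * (1/n) [t^(n-1)] phi(t)^n = 7^n * (1/n) [t^(n-1)] (1 + t)^(2n) = 7^n * (1/n) C(2n, n-1).
Using the identity C(2n, n-1) = C(2n, n) * n / (n+1), the unscaled factor equals C(2n, n) / (n+1) = C_n, the n-th Catalan number.
For n = 12: C_12 = C(24, 12) / 13 = 2704156/13 = 208012.
With the 7^12 = 13841287201 factor, the coefficient is 13841287201 * 208012 = 2879153833254412.

2879153833254412


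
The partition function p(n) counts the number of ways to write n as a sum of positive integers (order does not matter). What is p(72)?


Using the generating function prod_{k>=1} 1/(1-x^k), we compute p(72).
By dynamic programming over parts 1 through 72:
p(72) = 5392783

5392783


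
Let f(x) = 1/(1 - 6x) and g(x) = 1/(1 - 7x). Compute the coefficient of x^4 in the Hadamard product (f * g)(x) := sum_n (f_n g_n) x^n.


f has coefficients f_k = 6^k and g has coefficients g_k = 7^k, so the Hadamard product has coefficient (f*g)_k = 6^k * 7^k = 42^k.
For k = 4: 42^4 = 3111696.

3111696


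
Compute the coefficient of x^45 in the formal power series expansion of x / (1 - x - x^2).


Let f(x) = sum_{k>=0} a_k x^k. Multiplying f(x) * (1 - x - x^2) = x and matching coefficients gives a_0 = 0, a_1 = 1, and a_k = a_{k-1} + a_{k-2} for k >= 2. These are the Fibonacci numbers F_k.
Iterating from F_0 = 0, F_1 = 1:
F_0=0, F_1=1, F_2=1, F_3=2, F_4=3, F_5=5, F_6=8, F_7=13, F_8=21, F_9=34, ...
F_45 = 1134903170.

1134903170


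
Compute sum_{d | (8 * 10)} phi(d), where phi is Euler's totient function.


First, 8 * 10 = 80. One classical identity is sum_{d | n} phi(d) = n (each k in [1, n] has a unique gcd with n, and among the k's with gcd(k, n) = n/d there are phi(d) of them). So the sum equals 80. We also verify directly:
Divisors of 80: 1, 2, 4, 5, 8, 10, 16, 20, 40, 80.
phi values: 1, 1, 2, 4, 4, 4, 8, 8, 16, 32.
Sum = 80.

80


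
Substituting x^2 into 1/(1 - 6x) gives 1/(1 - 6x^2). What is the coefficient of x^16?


The coefficient of x^(2m) in 1/(1 - 6x^2) is 6^m.
With n = 16 = 2*8, the coefficient is 6^8 = 1679616.

1679616


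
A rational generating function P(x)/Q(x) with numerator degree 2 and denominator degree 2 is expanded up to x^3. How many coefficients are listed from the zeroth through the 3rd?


Expanding up to x^3 gives the coefficients for x^0, x^1, ..., x^3.
That is 3 + 1 = 4 coefficients in total.

4


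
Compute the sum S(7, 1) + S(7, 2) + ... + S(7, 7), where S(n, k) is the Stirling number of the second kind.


By definition, S(n, k) counts partitions of an n-set into exactly k nonempty blocks.
Computing row n = 7 for k = 1..7:
S(7, k): 1, 63, 301, 350, 140, 21, 1
Sum = 877. (This equals Bell_7 since the sum runs over all k.)

877


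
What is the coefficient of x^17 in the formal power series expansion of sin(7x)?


The Maclaurin series is sin(t) = sum_{k>=0} (-1)^k t^(2k+1) / (2k+1)!, so substituting t = 7x, only odd powers of x are nonzero, with coefficient of x^(2k+1) equal to (-1)^k 7^(2k+1) / (2k+1)!.
Write 17 = 2*8 + 1, giving the coefficient (-1)^8 * 7^17 / 17! = 232630513987207/355687428096000 = 4747561509943/7258927104000.

4747561509943/7258927104000


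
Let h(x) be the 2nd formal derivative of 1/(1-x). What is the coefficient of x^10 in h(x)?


Differentiating 2 times: d^2/dx^2 [1/(1-x)] = 2!/(1-x)^3.
The expansion 1/(1-x)^3 = sum_{k>=0} C(k+2, 2) x^k, so the coefficient of x^n in 2!/(1-x)^3 is 2! * C(n+2, 2).
For n = 10: 2 * C(12, 2) = 2 * 66 = 132

132


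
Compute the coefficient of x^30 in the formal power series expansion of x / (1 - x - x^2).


Let f(x) = sum_{k>=0} a_k x^k. Multiplying f(x) * (1 - x - x^2) = x and matching coefficients gives a_0 = 0, a_1 = 1, and a_k = a_{k-1} + a_{k-2} for k >= 2. These are the Fibonacci numbers F_k.
Iterating from F_0 = 0, F_1 = 1:
F_0=0, F_1=1, F_2=1, F_3=2, F_4=3, F_5=5, F_6=8, F_7=13, F_8=21, F_9=34, ...
F_30 = 832040.

832040


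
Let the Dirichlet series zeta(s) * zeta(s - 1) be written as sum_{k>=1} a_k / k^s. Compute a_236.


Convolution gives a_k = sum_{d | k} d * 1 = sum_{d | k} d = sigma(k), the sum of positive divisors of k.
For k = 236, the divisors are 1, 2, 4, 59, 118, 236, so
sigma(236) = 1 + 2 + 4 + 59 + 118 + 236 = 420.

420


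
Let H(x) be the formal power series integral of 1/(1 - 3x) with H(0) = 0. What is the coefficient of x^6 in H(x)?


1/(1 - 3x) = sum_{k>=0} 3^k x^k. Integrating termwise with H(0) = 0:
H(x) = sum_{k>=0} 3^k x^(k+1) / (k+1) = sum_{m>=1} 3^(m-1) x^m / m.
For m = 6: 3^5/6 = 243/6 = 81/2.

81/2


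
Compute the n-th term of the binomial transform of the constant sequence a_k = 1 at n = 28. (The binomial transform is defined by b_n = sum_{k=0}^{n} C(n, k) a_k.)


With a_k = 1 for all k, b_n = sum_{k=0}^{n} C(n, k) = 2^n by the binomial theorem.
For n = 28: 2^28 = 268435456.

268435456


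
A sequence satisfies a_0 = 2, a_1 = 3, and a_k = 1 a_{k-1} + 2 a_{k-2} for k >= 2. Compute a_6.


The characteristic equation is t^2 - 1 t - 2 = 0, with roots r_1 = 2 and r_2 = -1 (so c_1 = r_1 + r_2, c_2 = -r_1 r_2 as required).
One can use the closed form a_n = A r_1^n + B r_2^n, but direct iteration is more reliable:
a_0 = 2, a_1 = 3, a_2 = 7, a_3 = 13, a_4 = 27, a_5 = 53, a_6 = 107.
So a_6 = 107.

107


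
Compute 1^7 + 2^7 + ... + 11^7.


This power sum has a closed form given by Faulhaber's formula
sum_{k=1}^{m} k^p = (1 / (p + 1)) * sum_{j=0}^{p} C(p + 1, j) B_j m^(p + 1 - j),
but for small m direct computation is fastest:
1 + 128 + 2187 + 16384 + 78125 + 279936 + 823543 + 2097152 + 4782969 + 10000000 + 19487171 = 37567596.

37567596


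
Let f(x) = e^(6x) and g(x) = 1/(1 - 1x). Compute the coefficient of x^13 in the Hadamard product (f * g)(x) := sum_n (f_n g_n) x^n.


Expanding: f_k = 6^k/k! (from e^(6x)) and g_k = 1^k (from 1/(1 - 1x)). So the Hadamard coefficient (f * g)_k = 6^k 1^k / k! = (6)^k / k!.
For k = 13: 6^13/13! = 13060694016/6227020800 = 52488/25025.

52488/25025


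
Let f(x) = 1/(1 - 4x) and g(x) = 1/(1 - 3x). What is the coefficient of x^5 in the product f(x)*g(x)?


The coefficient of x^n in f*g is the Cauchy product: sum_{k=0}^{n} a^k * b^(n-k).
With a=4, b=3, n=5:
sum_{k=0}^{5} 4^k * 3^(5-k)
= 3367

3367


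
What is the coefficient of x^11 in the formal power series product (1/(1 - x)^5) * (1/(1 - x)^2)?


Combine the factors: (1/(1 - x)^5) * (1/(1 - x)^2) = 1/(1 - x)^7.
Then use 1/(1 - x)^r = sum_{k>=0} C(k + r - 1, r - 1) x^k with r = 7 and k = 11:
C(17, 6) = 12376.

12376


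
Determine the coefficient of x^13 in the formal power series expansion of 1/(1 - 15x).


The geometric series identity gives 1/(1 - c x) = sum_{k>=0} c^k x^k, so the coefficient of x^k is c^k.
Here c = 15 and k = 13.
Computing: 15^13 = 1946195068359375

1946195068359375


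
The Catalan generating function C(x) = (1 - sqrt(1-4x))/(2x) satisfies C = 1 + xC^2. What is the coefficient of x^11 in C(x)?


Substituting x -> x scales the n-th coefficient by 1, so [x^11] C(x) = C_11.
C_11 = C(2*11, 11)/(12) = 705432/12 = 58786.
= 58786.

58786


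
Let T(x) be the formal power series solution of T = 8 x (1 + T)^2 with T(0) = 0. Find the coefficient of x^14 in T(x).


Apply the Lagrange inversion formula: if T = 8 x * phi(T) with phi(t) = (1 + t)^2, then [x^n] T = 8^n * (1/n) [t^(n-1)] phi(t)^n = 8^n * (1/n) [t^(n-1)] (1 + t)^(2n) = 8^n * (1/n) C(2n, n-1).
Using the identity C(2n, n-1) = C(2n, n) * n / (n+1), the unscaled factor equals C(2n, n) / (n+1) = C_n, the n-th Catalan number.
For n = 14: C_14 = C(28, 14) / 15 = 40116600/15 = 2674440.
With the 8^14 = 4398046511104 factor, the coefficient is 4398046511104 * 2674440 = 11762311511156981760.

11762311511156981760


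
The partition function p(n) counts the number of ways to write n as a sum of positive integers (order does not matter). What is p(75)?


Using the generating function prod_{k>=1} 1/(1-x^k), we compute p(75).
By dynamic programming over parts 1 through 75:
p(75) = 8118264

8118264


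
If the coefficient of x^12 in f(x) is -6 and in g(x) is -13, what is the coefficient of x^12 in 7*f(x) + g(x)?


Scalar multiplication scales coefficients: 7 * -6 = -42.
Then add the g coefficient: -42 + -13
= -55

-55


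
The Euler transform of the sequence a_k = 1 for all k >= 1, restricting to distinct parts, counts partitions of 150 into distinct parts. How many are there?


Partitions of 150 into distinct parts can be computed via generating function.
Product (1+x)(1+x^2)(1+x^3)...
The coefficient of x^150 = 19406016

19406016


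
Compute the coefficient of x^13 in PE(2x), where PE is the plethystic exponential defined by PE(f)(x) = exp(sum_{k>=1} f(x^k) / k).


With f(x) = 2x, the exponent is sum_{k>=1} 2 x^k / k = 2 * (-ln(1 - x)). Exponentiating:
PE(2x) = exp(-2 ln(1 - x)) = 1/(1 - x)^2.
By the negative binomial expansion, [x^n] 1/(1 - x)^2 = C(n + 1, 1).
For n = 13: C(14, 1) = 14.

14


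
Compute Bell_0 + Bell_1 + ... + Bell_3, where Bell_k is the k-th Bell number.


Recall Bell_k counts set partitions of a k-set (with Bell_0 = 1 by convention).
Bell_0 through Bell_3: 1, 1, 2, 5
Sum = 1 + 1 + 2 + 5 = 9.

9


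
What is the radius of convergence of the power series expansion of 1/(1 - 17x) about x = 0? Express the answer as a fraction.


Expanding 1/(1 - 17x) = sum_{k>=0} 17^k x^k, the series converges when |17x| < 1, i.e., |x| < 1/17.
So the radius of convergence is 1/17 = 1/17.

1/17


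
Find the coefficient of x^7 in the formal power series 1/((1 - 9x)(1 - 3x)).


By partial fractions or Cauchy convolution:
The coefficient equals sum_{k=0}^{7} 9^k * 3^(7-k).
= 7173360

7173360


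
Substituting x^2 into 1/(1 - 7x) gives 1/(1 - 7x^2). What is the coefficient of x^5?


Since 1/(1 - 7x^2) only has even powers of x,
the coefficient of x^5 (odd) is 0.

0


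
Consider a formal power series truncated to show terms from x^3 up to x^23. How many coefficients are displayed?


From x^3 to x^23 inclusive, the count is 23 - 3 + 1 = 21.

21


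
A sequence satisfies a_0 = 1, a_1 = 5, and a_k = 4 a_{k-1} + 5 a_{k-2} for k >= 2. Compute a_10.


The characteristic equation is t^2 - 4 t - 5 = 0, with roots r_1 = 5 and r_2 = -1 (so c_1 = r_1 + r_2, c_2 = -r_1 r_2 as required).
One can use the closed form a_n = A r_1^n + B r_2^n, but direct iteration is more reliable:
a_0 = 1, a_1 = 5, a_2 = 25, a_3 = 125, a_4 = 625, a_5 = 3125, a_6 = 15625, a_7 = 78125, a_8 = 390625, a_9 = 1953125, a_10 = 9765625.
So a_10 = 9765625.

9765625


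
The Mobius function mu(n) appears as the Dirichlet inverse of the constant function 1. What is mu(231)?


231 = 3 * 7 * 11 (all distinct primes).
mu(231) = (-1)^3 = -1

-1


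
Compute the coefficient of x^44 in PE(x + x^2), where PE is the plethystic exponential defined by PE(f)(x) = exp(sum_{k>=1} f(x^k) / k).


With f(x) = x + x^2, the exponent is sum_{k>=1} (x^k + x^(2k)) / k = -ln(1 - x) - ln(1 - x^2). Exponentiating:
PE(x + x^2) = 1 / ((1 - x)(1 - x^2)).
This is the generating function for partitions of n into parts of size 1 or 2. The number of 2's can be any j in 0..22, and the rest are 1's, so
[x^44] = floor(44/2) + 1 = 23.

23


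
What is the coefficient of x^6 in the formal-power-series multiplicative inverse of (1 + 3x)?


The inverse is 1/(1 + 3x). Apply the geometric identity 1/(1 - y) = sum_{k>=0} y^k with y = -3x:
1/(1 + 3x) = sum_{k>=0} (-3)^k x^k.
So the coefficient of x^6 is (-3)^6 = 729.

729


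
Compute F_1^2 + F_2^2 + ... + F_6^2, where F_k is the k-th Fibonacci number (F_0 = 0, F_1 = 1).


There is a standard identity sum_{k=0}^{N} F_k^2 = F_N * F_{N+1} (proved inductively from the telescoping relation F_k^2 = F_k F_{k+1} - F_{k-1} F_k). Then
sum_{k=1}^{6} F_k^2 = F_6 F_7 - F_0 F_1.
Computing: F_6 = 8, F_7 = 13, F_0 = 0, F_1 = 1.
Sum = 8 * 13 - 0 * 1 = 104.

104


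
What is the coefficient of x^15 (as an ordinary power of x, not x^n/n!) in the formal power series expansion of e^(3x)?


The exponential series is e^y = sum_{k>=0} y^k / k!. Substituting y = 3x gives
e^(3x) = sum_{k>=0} 3^k x^k / k!.
So the coefficient of x^n is a^n/n! with a = 3, n = 15:
3^15 / 15! = 14348907/1307674368000 = 19683/1793792000

19683/1793792000


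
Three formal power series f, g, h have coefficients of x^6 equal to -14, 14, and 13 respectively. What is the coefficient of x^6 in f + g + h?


Series addition is componentwise:
-14 + 14 + 13
= 13

13


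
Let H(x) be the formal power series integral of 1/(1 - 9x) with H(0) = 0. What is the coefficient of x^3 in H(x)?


1/(1 - 9x) = sum_{k>=0} 9^k x^k. Integrating termwise with H(0) = 0:
H(x) = sum_{k>=0} 9^k x^(k+1) / (k+1) = sum_{m>=1} 9^(m-1) x^m / m.
For m = 3: 9^2/3 = 81/3 = 27.

27


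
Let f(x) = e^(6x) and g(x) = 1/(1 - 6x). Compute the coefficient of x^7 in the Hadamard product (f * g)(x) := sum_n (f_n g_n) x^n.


Expanding: f_k = 6^k/k! (from e^(6x)) and g_k = 6^k (from 1/(1 - 6x)). So the Hadamard coefficient (f * g)_k = 6^k 6^k / k! = (36)^k / k!.
For k = 7: 36^7/7! = 78364164096/5040 = 544195584/35.

544195584/35


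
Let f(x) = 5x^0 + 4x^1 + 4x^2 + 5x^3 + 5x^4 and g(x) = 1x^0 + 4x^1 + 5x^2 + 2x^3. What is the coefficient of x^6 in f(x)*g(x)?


Cauchy product at x^6:
5*2 + 5*5
= 35

35


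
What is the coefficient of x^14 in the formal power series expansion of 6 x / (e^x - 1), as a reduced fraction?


The exponential generating function for Bernoulli numbers is
x / (e^x - 1) = sum_{k>=0} B_k x^k / k!.
So the coefficient of x^14 in 6 x / (e^x - 1) is 6 B_14 / 14!.
Computing: B_14 = 7/6, 14! = 87178291200, giving
6 * 7/6 / 87178291200 = 1/12454041600.

1/12454041600


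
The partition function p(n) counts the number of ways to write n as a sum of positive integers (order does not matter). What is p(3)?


Using the generating function prod_{k>=1} 1/(1-x^k), we compute p(3).
By dynamic programming over parts 1 through 3:
p(3) = 3

3


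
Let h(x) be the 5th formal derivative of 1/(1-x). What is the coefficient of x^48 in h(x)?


Differentiating 5 times: d^5/dx^5 [1/(1-x)] = 5!/(1-x)^6.
The expansion 1/(1-x)^6 = sum_{k>=0} C(k+5, 5) x^k, so the coefficient of x^n in 5!/(1-x)^6 is 5! * C(n+5, 5).
For n = 48: 120 * C(53, 5) = 120 * 2869685 = 344362200

344362200


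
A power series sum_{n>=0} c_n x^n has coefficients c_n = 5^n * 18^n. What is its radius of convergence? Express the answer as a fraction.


By the root test (Cauchy-Hadamard), the radius is R = 1 / limsup_n |c_n|^(1/n).
Here |c_n|^(1/n) = (5^n * 18^n)^(1/n) = 5 * 18 = 90 for all n.
So R = 1/90 = 1/90.

1/90


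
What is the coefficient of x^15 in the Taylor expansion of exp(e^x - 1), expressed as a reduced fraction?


exp(e^x - 1) = sum_{k>=0} Bell_k x^k / k!, where Bell_k is the k-th Bell number.
So the coefficient of x^15 is Bell_15 / 15!.
Computing: Bell_15 = 1382958545 and 15! = 1307674368000, giving
1382958545/1307674368000 = 276591709/261534873600.

276591709/261534873600


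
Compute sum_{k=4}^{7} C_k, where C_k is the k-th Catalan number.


C_4 through C_7: 14, 42, 132, 429
Sum = 14 + 42 + 132 + 429
= 617

617


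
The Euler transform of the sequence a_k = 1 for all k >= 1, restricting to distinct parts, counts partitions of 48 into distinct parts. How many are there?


Partitions of 48 into distinct parts can be computed via generating function.
Product (1+x)(1+x^2)(1+x^3)...
The coefficient of x^48 = 2910

2910


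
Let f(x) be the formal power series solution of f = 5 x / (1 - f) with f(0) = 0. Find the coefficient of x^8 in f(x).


Apply Lagrange inversion: f = 5 x * phi(f) with phi(t) = 1/(1 - t), so
[x^n] f = 5^n * (1/n) [t^(n-1)] phi(t)^n = 5^n * (1/n) [t^(n-1)] (1 - t)^(-n) = 5^n * (1/n) C(2n - 2, n - 1) = 5^n * C_{n-1}.
For n = 8: C_7 = C(14, 7) / 8 = 3432/8 = 429.
With the 5^8 = 390625 factor, the coefficient is 390625 * 429 = 167578125.

167578125


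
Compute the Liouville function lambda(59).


The Liouville function is lambda(k) = (-1)^Omega(k), where Omega(k) counts the prime factors of k with multiplicity.
Factoring: 59 = 59, so Omega(59) = 1.
lambda(59) = (-1)^1 = -1.

-1


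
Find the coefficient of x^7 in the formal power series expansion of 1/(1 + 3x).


Write 1/(1 + c x) = 1/(1 - (-c) x) and apply the geometric-series identity
1/(1 - y) = sum_{k>=0} y^k to get 1/(1 + c x) = sum_{k>=0} (-c)^k x^k.
So the coefficient of x^k is (-c)^k = (-1)^k * c^k.
Here c = 3 and k = 7:
(-3)^7 = -1 * 2187 = -2187

-2187


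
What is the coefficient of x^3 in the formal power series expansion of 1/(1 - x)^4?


The expansion 1/(1 - x)^r = sum_{k>=0} C(k + r - 1, r - 1) x^k follows from the multiset / negative-binomial theorem (or from repeated differentiation of the geometric series).
For r = 4 and k = 3:
C(6, 3) = 720 / (6 * 6) = 20.

20


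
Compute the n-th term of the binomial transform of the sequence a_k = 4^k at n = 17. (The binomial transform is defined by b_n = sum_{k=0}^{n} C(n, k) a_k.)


With a_k = 4^k, b_n = sum_{k=0}^{n} C(n, k) 4^k = (1 + 4)^n by the binomial theorem.
For n = 17: (1 + 4)^17 = 5^17 = 762939453125.

762939453125


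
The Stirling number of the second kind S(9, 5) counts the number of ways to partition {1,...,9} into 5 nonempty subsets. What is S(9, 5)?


Using the explicit formula S(n,k) = (1/k!) sum_{j=0}^{k} (-1)^(k-j) C(k,j) j^n:
S(9, 5) = 6951
Equivalently, S(n,k) is n! times the coefficient of x^n in the EGF (e^x - 1)^k / k!.

6951


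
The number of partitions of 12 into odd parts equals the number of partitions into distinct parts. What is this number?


Computing partitions of 12 into odd parts (1, 3, 5, ...):
Using the generating function prod_{k>=0} 1/(1-x^(2k+1)),
the count is 15

15


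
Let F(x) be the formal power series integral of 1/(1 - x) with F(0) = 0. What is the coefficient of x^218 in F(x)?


1/(1 - x) = sum_{k>=0} x^k. Integrating termwise and using F(0) = 0 gives
F(x) = sum_{k>=0} x^(k+1) / (k+1) = sum_{m>=1} x^m / m = -ln(1 - x).
So the coefficient of x^218 is 1/218 = 1/218.

1/218


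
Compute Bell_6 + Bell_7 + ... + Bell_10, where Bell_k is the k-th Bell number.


Recall Bell_k counts set partitions of a k-set (with Bell_0 = 1 by convention).
Bell_6 through Bell_10: 203, 877, 4140, 21147, 115975
Sum = 203 + 877 + 4140 + 21147 + 115975 = 142342.

142342


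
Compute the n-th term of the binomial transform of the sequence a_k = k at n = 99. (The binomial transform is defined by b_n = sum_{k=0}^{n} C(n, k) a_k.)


With a_k = k, b_n = sum_{k=0}^{n} C(n, k) k. Using k * C(n, k) = n * C(n-1, k-1) gives b_n = n * sum_{k>=1} C(n-1, k-1) = n * 2^(n-1).
For n = 99: 99 * 2^98 = 99 * 316912650057057350374175801344 = 31374352355648677687043404333056.

31374352355648677687043404333056


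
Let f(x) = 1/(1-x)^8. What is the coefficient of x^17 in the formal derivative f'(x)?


Differentiate: d/dx [ 1/(1-x)^r ] = r / (1-x)^(r+1).
Here r = 8, so f'(x) = 8 / (1-x)^9.
The expansion of 1/(1-x)^(r+1) has coefficient of x^n equal to C(n+r, r).
So the coefficient of x^17 in f'(x) is
8 * C(25, 8) = 8 * 1081575 = 8652600

8652600


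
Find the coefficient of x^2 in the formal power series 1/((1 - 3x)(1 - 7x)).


By partial fractions or Cauchy convolution:
The coefficient equals sum_{k=0}^{2} 3^k * 7^(2-k).
= 79

79


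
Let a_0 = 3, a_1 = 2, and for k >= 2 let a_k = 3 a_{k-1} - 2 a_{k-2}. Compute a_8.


Iterating the recurrence forward:
a_0 = 3
a_1 = 2
a_2 = 3*2 - 2*3 = 0
a_3 = 3*0 - 2*2 = -4
a_4 = 3*-4 - 2*0 = -12
a_5 = 3*-12 - 2*-4 = -28
a_6 = 3*-28 - 2*-12 = -60
a_7 = 3*-60 - 2*-28 = -124
a_8 = 3*-124 - 2*-60 = -252
So a_8 = -252.

-252


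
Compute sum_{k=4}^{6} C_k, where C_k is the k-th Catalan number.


C_4 through C_6: 14, 42, 132
Sum = 14 + 42 + 132
= 188

188


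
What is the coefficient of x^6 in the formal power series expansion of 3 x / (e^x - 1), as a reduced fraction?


The exponential generating function for Bernoulli numbers is
x / (e^x - 1) = sum_{k>=0} B_k x^k / k!.
So the coefficient of x^6 in 3 x / (e^x - 1) is 3 B_6 / 6!.
Computing: B_6 = 1/42, 6! = 720, giving
3 * 1/42 / 720 = 1/10080.

1/10080


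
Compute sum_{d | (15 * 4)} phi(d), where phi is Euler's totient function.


First, 15 * 4 = 60. One classical identity is sum_{d | n} phi(d) = n (each k in [1, n] has a unique gcd with n, and among the k's with gcd(k, n) = n/d there are phi(d) of them). So the sum equals 60. We also verify directly:
Divisors of 60: 1, 2, 3, 4, 5, 6, 10, 12, 15, 20, 30, 60.
phi values: 1, 1, 2, 2, 4, 2, 4, 4, 8, 8, 8, 16.
Sum = 60.

60


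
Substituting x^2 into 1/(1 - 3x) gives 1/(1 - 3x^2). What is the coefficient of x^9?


Since 1/(1 - 3x^2) only has even powers of x,
the coefficient of x^9 (odd) is 0.

0


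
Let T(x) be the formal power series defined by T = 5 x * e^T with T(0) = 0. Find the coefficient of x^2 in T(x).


Apply the Lagrange inversion formula: if T = 5 x * phi(T) with phi(t) = e^t, then
[x^n] T = 5^n * (1/n) [t^(n-1)] phi(t)^n = 5^n * (1/n) [t^(n-1)] e^(n t) = 5^n * (1/n) * n^(n-1) / (n-1)! = 5^n * n^(n-1) / n!.
When c = 1 this is the Cayley count of rooted labeled trees on n vertices, divided by n!.
For n = 2: 5^2 * 2^1 / 2! = 25 * 2/2 = 25.

25


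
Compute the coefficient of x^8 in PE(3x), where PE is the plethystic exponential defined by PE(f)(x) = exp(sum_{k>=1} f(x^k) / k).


With f(x) = 3x, the exponent is sum_{k>=1} 3 x^k / k = 3 * (-ln(1 - x)). Exponentiating:
PE(3x) = exp(-3 ln(1 - x)) = 1/(1 - x)^3.
By the negative binomial expansion, [x^n] 1/(1 - x)^3 = C(n + 2, 2).
For n = 8: C(10, 2) = 45.

45


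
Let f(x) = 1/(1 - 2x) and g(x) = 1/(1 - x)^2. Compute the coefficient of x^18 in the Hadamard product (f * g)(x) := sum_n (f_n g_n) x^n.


f has coefficients f_k = 2^k. For g = 1/(1 - x)^2 the coefficient is g_k = C(k + 1, 1) = k + 1. The Hadamard coefficient is (f * g)_k = 2^k * (k + 1).
For k = 18: 2^18 * 19 = 262144 * 19 = 4980736.

4980736


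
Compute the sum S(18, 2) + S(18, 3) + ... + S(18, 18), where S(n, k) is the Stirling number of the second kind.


By definition, S(n, k) counts partitions of an n-set into exactly k nonempty blocks.
Computing row n = 18 for k = 2..18:
S(18, k): 131071, 64439010, 2798806985, 28958095545, 110687251039, 197462483400, 189036065010, 106175395755, 37112163803, 8391004908, 1256328866, 125854638, 8408778, 367200, 9996, 153, 1
Sum = 682076806158.

682076806158


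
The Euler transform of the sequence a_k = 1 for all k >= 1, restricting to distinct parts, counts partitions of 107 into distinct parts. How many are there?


Partitions of 107 into distinct parts can be computed via generating function.
Product (1+x)(1+x^2)(1+x^3)...
The coefficient of x^107 = 789640

789640


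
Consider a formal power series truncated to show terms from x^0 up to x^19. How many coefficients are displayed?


From x^0 to x^19 inclusive, the count is 19 - 0 + 1 = 20.

20


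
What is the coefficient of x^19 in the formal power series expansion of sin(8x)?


The Maclaurin series is sin(t) = sum_{k>=0} (-1)^k t^(2k+1) / (2k+1)!, so substituting t = 8x, only odd powers of x are nonzero, with coefficient of x^(2k+1) equal to (-1)^k 8^(2k+1) / (2k+1)!.
Write 19 = 2*9 + 1, giving the coefficient (-1)^9 * 8^19 / 19! = -144115188075855872/121645100408832000 = -2199023255552/1856156927625.

-2199023255552/1856156927625


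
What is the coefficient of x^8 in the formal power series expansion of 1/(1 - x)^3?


The expansion 1/(1 - x)^r = sum_{k>=0} C(k + r - 1, r - 1) x^k follows from the multiset / negative-binomial theorem (or from repeated differentiation of the geometric series).
For r = 3 and k = 8:
C(10, 2) = 3628800 / (2 * 40320) = 45.

45


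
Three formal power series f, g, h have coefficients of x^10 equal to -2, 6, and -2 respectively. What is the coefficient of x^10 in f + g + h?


Series addition is componentwise:
-2 + 6 + -2
= 2

2


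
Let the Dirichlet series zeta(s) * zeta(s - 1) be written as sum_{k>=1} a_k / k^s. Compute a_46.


Convolution gives a_k = sum_{d | k} d * 1 = sum_{d | k} d = sigma(k), the sum of positive divisors of k.
For k = 46, the divisors are 1, 2, 23, 46, so
sigma(46) = 1 + 2 + 23 + 46 = 72.

72


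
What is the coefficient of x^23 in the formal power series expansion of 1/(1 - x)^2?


The negative binomial / multiset identity is
1/(1 - x)^r = sum_{k>=0} C(k + r - 1, r - 1) x^k.
Here r = 2 and k = 23, so the coefficient is
C(23 + 1, 1) = C(24, 1)
= 24

24


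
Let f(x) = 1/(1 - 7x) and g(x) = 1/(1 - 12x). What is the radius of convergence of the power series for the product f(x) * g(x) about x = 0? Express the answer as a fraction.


The radius of 1/(1 - 7x) is 1/7 (nearest singularity at x = 1/7), and the radius of 1/(1 - 12x) is 1/12.
The product f(x)*g(x) = 1/((1 - 7x)(1 - 12x)) has singularities at both 1/7 and 1/12, so its radius of convergence is the distance to the nearest one:
min(1/7, 1/12) = 1/12.

1/12


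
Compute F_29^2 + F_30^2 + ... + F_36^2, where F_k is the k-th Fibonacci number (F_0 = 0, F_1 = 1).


There is a standard identity sum_{k=0}^{N} F_k^2 = F_N * F_{N+1} (proved inductively from the telescoping relation F_k^2 = F_k F_{k+1} - F_{k-1} F_k). Then
sum_{k=29}^{36} F_k^2 = F_36 F_37 - F_28 F_29.
Computing: F_36 = 14930352, F_37 = 24157817, F_28 = 317811, F_29 = 514229.
Sum = 14930352 * 24157817 - 317811 * 514229 = 360521283728865.

360521283728865


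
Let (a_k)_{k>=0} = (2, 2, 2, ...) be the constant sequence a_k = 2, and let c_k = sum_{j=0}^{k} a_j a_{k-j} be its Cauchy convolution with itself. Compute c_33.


Since a_j = 2 for all j >= 0, the convolution sum becomes
c_k = sum_{j=0}^{k} 2 * 2 = 4 * (k + 1).
Equivalently, the generating function of (a_k) is 2/(1 - x) and its square is 4/(1 - x)^2 = sum_{k>=0} 4(k + 1) x^k.
For k = 33: 4 * 34 = 136.

136


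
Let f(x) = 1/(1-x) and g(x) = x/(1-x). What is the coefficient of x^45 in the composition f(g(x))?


First simplify the composition: f(g(x)) = 1/(1 - x/(1-x)) = (1-x)/((1-x) - x) = (1-x)/(1-2x).
Now extract the coefficient. Write (1-x)/(1-2x) = 1/(1-2x) - x/(1-2x).
The coefficient of x^n in 1/(1-2x) is 2^n, and in x/(1-2x) is 2^(n-1) (for n >= 1).
So the coefficient of x^45 is 2^45 - 2^44 = 35184372088832 - 17592186044416 = 17592186044416.

17592186044416


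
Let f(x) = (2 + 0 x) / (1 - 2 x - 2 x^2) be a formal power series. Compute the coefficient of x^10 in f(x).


Write f(x) = sum_{k>=0} a_k x^k. Multiplying both sides by 1 - 2 x - 2 x^2 gives
(1 - 2 x - 2 x^2) sum_{k>=0} a_k x^k = 2 + 0 x.
Matching coefficients:
 x^0: a_0 = 2
 x^1: a_1 - 2 a_0 = 0  =>  a_1 = 2*2 + 0 = 4
 x^k (k >= 2): a_k = 2 a_{k-1} + 2 a_{k-2}.
Iterating: a_2 = 12, a_3 = 32, a_4 = 88, a_5 = 240, a_6 = 656, a_7 = 1792, a_8 = 4896, a_9 = 13376, a_10 = 36544.
So the coefficient of x^10 is 36544.

36544


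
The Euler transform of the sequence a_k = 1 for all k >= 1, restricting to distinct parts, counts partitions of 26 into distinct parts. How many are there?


Partitions of 26 into distinct parts can be computed via generating function.
Product (1+x)(1+x^2)(1+x^3)...
The coefficient of x^26 = 165

165


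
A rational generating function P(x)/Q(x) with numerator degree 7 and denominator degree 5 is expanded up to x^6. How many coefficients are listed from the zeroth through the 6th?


Expanding up to x^6 gives the coefficients for x^0, x^1, ..., x^6.
That is 6 + 1 = 7 coefficients in total.

7


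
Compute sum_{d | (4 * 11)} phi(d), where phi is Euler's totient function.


First, 4 * 11 = 44. One classical identity is sum_{d | n} phi(d) = n (each k in [1, n] has a unique gcd with n, and among the k's with gcd(k, n) = n/d there are phi(d) of them). So the sum equals 44. We also verify directly:
Divisors of 44: 1, 2, 4, 11, 22, 44.
phi values: 1, 1, 2, 10, 10, 20.
Sum = 44.

44


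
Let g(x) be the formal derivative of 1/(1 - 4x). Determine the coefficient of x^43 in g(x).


Differentiate termwise: d/dx sum_{k>=0} 4^k x^k = sum_{k>=1} k 4^k x^(k-1) = sum_{j>=0} (j+1) 4^(j+1) x^j.
Equivalently, d/dx [1/(1 - 4x)] = 4/(1 - 4x)^2.
For j = 43: 44 * 4^44 = 44 * 309485009821345068724781056 = 13617340432139183023890366464.

13617340432139183023890366464


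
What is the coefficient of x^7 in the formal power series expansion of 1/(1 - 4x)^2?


The general identity 1/(1 - c x)^r = sum_{k>=0} c^k C(k + r - 1, r - 1) x^k follows by substituting y = c x into 1/(1 - y)^r = sum_{k>=0} C(k + r - 1, r - 1) y^k.
For c = 4, r = 2, k = 7:
4^7 * C(8, 1) = 16384 * 8 = 131072.

131072


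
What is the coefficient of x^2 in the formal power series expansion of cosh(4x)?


The Maclaurin series is cosh(t) = sum_{m>=0} t^(2m) / (2m)!, so substituting t = 4x, only even powers of x are nonzero, with coefficient of x^(2m) equal to 4^(2m) / (2m)!.
For x^2 the coefficient is 4^2/2! = 16/2 = 8.

8


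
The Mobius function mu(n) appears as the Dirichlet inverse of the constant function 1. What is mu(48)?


48 has a squared prime factor, so mu(48) = 0.
Factorization reveals a repeated prime.

0


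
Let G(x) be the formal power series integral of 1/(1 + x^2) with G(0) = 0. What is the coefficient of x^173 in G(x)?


1/(1 + x^2) = sum_{j>=0} (-1)^j x^(2j). Integrating termwise with G(0) = 0:
G(x) = sum_{j>=0} (-1)^j x^(2j+1) / (2j+1) = arctan(x).
Only odd powers are nonzero. For x^173 write 173 = 2*86 + 1, giving
(-1)^86 / 173 = 1/173 = 1/173.

1/173


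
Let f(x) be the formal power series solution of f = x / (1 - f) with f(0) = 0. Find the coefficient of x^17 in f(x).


Apply Lagrange inversion: f = x * phi(f) with phi(t) = 1/(1 - t), so
[x^n] f = (1/n) [t^(n-1)] phi(t)^n = (1/n) [t^(n-1)] (1 - t)^(-n) = (1/n) C(2n - 2, n - 1) = C_{n-1}.
For n = 17: C_16 = C(32, 16) / 17 = 601080390/17 = 35357670 = 35357670.

35357670


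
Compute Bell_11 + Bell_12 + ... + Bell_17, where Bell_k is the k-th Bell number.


Recall Bell_k counts set partitions of a k-set (with Bell_0 = 1 by convention).
Bell_11 through Bell_17: 678570, 4213597, 27644437, 190899322, 1382958545, 10480142147, 82864869804
Sum = 678570 + 4213597 + 27644437 + 190899322 + 1382958545 + 10480142147 + 82864869804 = 94951406422.

94951406422


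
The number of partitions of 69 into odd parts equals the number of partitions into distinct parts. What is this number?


Computing partitions of 69 into odd parts (1, 3, 5, ...):
Using the generating function prod_{k>=0} 1/(1-x^(2k+1)),
the count is 27130

27130


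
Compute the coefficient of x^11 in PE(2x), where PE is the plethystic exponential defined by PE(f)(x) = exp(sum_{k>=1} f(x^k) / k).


With f(x) = 2x, the exponent is sum_{k>=1} 2 x^k / k = 2 * (-ln(1 - x)). Exponentiating:
PE(2x) = exp(-2 ln(1 - x)) = 1/(1 - x)^2.
By the negative binomial expansion, [x^n] 1/(1 - x)^2 = C(n + 1, 1).
For n = 11: C(12, 1) = 12.

12


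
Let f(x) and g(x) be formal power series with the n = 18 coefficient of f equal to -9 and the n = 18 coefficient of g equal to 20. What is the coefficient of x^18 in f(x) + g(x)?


Addition of formal power series is termwise.
The coefficient of x^18 in f + g = -9 + 20
= 11

11


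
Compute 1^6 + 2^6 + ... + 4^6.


This power sum has a closed form given by Faulhaber's formula
sum_{k=1}^{m} k^p = (1 / (p + 1)) * sum_{j=0}^{p} C(p + 1, j) B_j m^(p + 1 - j),
but for small m direct computation is fastest:
1 + 64 + 729 + 4096 = 4890.

4890


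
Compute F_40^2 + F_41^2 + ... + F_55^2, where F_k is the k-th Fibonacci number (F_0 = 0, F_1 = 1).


There is a standard identity sum_{k=0}^{N} F_k^2 = F_N * F_{N+1} (proved inductively from the telescoping relation F_k^2 = F_k F_{k+1} - F_{k-1} F_k). Then
sum_{k=40}^{55} F_k^2 = F_55 F_56 - F_39 F_40.
Computing: F_55 = 139583862445, F_56 = 225851433717, F_39 = 63245986, F_40 = 102334155.
Sum = 139583862445 * 225851433717 - 63245986 * 102334155 = 31525208984735228606235.

31525208984735228606235


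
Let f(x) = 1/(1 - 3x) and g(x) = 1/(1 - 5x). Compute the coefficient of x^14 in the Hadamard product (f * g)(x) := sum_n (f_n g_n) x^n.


f has coefficients f_k = 3^k and g has coefficients g_k = 5^k, so the Hadamard product has coefficient (f*g)_k = 3^k * 5^k = 15^k.
For k = 14: 15^14 = 29192926025390625.

29192926025390625


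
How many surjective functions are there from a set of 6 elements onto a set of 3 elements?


By inclusion-exclusion on which target elements are missed, the number of surjections from an n-set onto a k-set is
surj(n, k) = sum_{j=0}^{k} (-1)^j C(k, j) (k - j)^n.
Equivalently surj(n, k) = k! * S(n, k), where S(n, k) is the Stirling number of the second kind.
For n = 6, k = 3:
S(6, 3) = 90, so
surj = 3! * 90 = 6 * 90 = 540.

540


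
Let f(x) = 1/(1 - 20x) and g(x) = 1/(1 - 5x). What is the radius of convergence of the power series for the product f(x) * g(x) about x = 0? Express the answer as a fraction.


The radius of 1/(1 - 20x) is 1/20 (nearest singularity at x = 1/20), and the radius of 1/(1 - 5x) is 1/5.
The product f(x)*g(x) = 1/((1 - 20x)(1 - 5x)) has singularities at both 1/20 and 1/5, so its radius of convergence is the distance to the nearest one:
min(1/20, 1/5) = 1/20.

1/20


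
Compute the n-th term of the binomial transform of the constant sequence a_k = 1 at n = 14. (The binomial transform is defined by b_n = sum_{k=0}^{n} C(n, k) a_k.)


With a_k = 1 for all k, b_n = sum_{k=0}^{n} C(n, k) = 2^n by the binomial theorem.
For n = 14: 2^14 = 16384.

16384


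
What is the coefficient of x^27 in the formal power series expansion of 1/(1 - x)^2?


The negative binomial / multiset identity is
1/(1 - x)^r = sum_{k>=0} C(k + r - 1, r - 1) x^k.
Here r = 2 and k = 27, so the coefficient is
C(27 + 1, 1) = C(28, 1)
= 28

28


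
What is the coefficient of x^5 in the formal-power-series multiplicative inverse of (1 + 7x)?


The inverse is 1/(1 + 7x). Apply the geometric identity 1/(1 - y) = sum_{k>=0} y^k with y = -7x:
1/(1 + 7x) = sum_{k>=0} (-7)^k x^k.
So the coefficient of x^5 is (-7)^5 = -16807.

-16807


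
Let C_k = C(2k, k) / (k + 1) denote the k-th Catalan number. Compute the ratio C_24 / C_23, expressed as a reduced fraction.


Using C_k = (2k)! / (k! (k+1)!), the ratio C_{k+1}/C_k simplifies to
C_{k+1}/C_k = [(2k+2)! / ((k+1)! (k+2)!)] * [k! (k+1)! / (2k)!]
 = (2k+2)(2k+1) / ((k+1)(k+2)) = 2(2k+1) / (k+2).
For k = 23: 2(2*23 + 1) / (23 + 2) = 94/25 = 94/25.

94/25
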